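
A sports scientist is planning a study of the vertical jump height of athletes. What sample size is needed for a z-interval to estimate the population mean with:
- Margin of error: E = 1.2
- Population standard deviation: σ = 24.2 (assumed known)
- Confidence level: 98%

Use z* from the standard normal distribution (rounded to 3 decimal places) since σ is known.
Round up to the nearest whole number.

Using z* since population σ is known (z-interval formula).

For 98% confidence, z* = 2.326 (from standard normal table)

Sample size formula for z-interval: n = (z*σ/E)²

n = (2.326 × 24.2 / 1.2)²
  = (46.907667)²
  = 2200.3292

Round up to the nearest whole number: n = 2201

2201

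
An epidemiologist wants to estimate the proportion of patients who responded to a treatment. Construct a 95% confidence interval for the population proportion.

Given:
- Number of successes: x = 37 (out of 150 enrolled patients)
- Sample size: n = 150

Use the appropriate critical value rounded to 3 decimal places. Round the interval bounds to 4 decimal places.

Sample proportion: p̂ = 37/150 = 0.246667

Check conditions for normal approximation:
  np̂ = 37 ≥ 10 ✓
  n(1-p̂) = 113 ≥ 10 ✓

The sample is large enough, so use a z-interval (normal approximation) for the proportion.

For 95% confidence, z* = 1.96 (from standard normal table)

Standard error: SE = √(p̂(1-p̂)/n) = √(0.246667×0.753333/150) = 0.03519680

Margin of error: E = z* × SE = 1.96 × 0.03519680 = 0.068986

Z-interval: p̂ ± E = 0.246667 ± 0.068986 = (0.177681, 0.315652)

Rounded to 4 decimal places:

(0.1777, 0.3157)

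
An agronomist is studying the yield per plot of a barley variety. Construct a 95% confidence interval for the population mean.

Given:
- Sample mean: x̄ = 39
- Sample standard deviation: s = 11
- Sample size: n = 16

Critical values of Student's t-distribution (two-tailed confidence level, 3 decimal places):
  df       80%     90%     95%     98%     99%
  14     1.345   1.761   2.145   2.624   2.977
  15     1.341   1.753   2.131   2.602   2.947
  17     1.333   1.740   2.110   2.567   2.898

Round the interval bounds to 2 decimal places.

The population standard deviation σ is unknown (only the sample standard deviation s is given), so use a t-interval with df = n - 1 = 16 - 1 = 15.

For 95% confidence with df = 15, t* = 2.131 (from t-table)

Standard error: SE = s/√n = 11/√16 = 2.750000

Margin of error: E = t* × SE = 2.131 × 2.750000 = 5.8602

T-interval: x̄ ± E = 39 ± 5.8602 = (33.1397, 44.8603)

Rounded to 2 decimal places:

(33.14, 44.86)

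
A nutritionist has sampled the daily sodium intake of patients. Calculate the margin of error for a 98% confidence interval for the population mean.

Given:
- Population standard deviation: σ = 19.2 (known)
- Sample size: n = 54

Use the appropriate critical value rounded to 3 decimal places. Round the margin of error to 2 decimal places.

The population standard deviation σ is known, so use the z-interval margin of error formula.

For 98% confidence, z* = 2.326 (from standard normal table)

Margin of error formula for z-interval: E = z* × σ/√n

E = 2.326 × 19.2/√54
  = 2.326 × 2.612789
  = 6.0773

Rounded to 2 decimal places:

6.08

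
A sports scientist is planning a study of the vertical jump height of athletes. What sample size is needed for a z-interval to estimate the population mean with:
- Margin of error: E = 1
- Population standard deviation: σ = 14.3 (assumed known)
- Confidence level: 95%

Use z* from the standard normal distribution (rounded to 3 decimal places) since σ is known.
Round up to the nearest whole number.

Using z* since population σ is known (z-interval formula).

For 95% confidence, z* = 1.96 (from standard normal table)

Sample size formula for z-interval: n = (z*σ/E)²

n = (1.96 × 14.3 / 1)²
  = (28.028000)²
  = 785.5688

Round up to the nearest whole number: n = 786

786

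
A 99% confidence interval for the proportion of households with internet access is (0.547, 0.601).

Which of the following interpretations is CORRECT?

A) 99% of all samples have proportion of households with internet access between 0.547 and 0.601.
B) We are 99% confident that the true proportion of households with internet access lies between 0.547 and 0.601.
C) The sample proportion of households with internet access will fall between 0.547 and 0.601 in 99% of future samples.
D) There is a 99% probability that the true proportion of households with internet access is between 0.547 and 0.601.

A confidence interval represents our confidence in the procedure, not a probability statement about the parameter.

Key concept: If we repeated this sampling process many times and computed a 99% CI each time, about 99% of those intervals would contain the true population parameter.

For this specific interval (0.547, 0.601):
- Midpoint (point estimate): 0.574
- Margin of error: 0.027

The correct interpretation is the one stating confidence that the true parameter lies in the interval — option B.

B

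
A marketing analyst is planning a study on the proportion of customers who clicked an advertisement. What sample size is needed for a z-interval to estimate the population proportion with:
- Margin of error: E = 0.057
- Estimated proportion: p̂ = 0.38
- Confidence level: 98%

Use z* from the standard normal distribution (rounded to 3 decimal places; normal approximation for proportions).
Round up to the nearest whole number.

Using z* for proportion z-interval (normal approximation).

For 98% confidence, z* = 2.326 (from standard normal table)

Sample size formula for proportion z-interval: n = z*²p̂(1-p̂)/E²

n = 2.326² × 0.38 × 0.62 / 0.057²
  = 5.410276 × 0.2356 / 0.003249
  = 392.3241

Round up to the nearest whole number: n = 393

393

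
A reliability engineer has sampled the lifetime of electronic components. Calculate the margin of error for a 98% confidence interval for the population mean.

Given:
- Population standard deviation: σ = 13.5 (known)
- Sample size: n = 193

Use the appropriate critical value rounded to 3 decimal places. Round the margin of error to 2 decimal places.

The population standard deviation σ is known, so use the z-interval margin of error formula.

For 98% confidence, z* = 2.326 (from standard normal table)

Margin of error formula for z-interval: E = z* × σ/√n

E = 2.326 × 13.5/√193
  = 2.326 × 0.971751
  = 2.2603

Rounded to 2 decimal places:

2.26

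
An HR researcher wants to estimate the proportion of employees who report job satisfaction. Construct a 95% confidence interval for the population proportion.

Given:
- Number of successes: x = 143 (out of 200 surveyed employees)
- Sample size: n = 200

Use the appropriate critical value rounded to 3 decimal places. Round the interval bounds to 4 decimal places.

Sample proportion: p̂ = 143/200 = 0.715000

Check conditions for normal approximation:
  np̂ = 143 ≥ 10 ✓
  n(1-p̂) = 57 ≥ 10 ✓

The sample is large enough, so use a z-interval (normal approximation) for the proportion.

For 95% confidence, z* = 1.96 (from standard normal table)

Standard error: SE = √(p̂(1-p̂)/n) = √(0.715000×0.285000/200) = 0.03191982

Margin of error: E = z* × SE = 1.96 × 0.03191982 = 0.062563

Z-interval: p̂ ± E = 0.715000 ± 0.062563 = (0.652437, 0.777563)

Rounded to 4 decimal places:

(0.6524, 0.7776)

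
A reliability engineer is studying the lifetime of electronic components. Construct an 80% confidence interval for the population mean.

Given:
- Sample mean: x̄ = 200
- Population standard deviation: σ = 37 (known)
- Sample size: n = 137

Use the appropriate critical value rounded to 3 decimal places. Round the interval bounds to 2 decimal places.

The population standard deviation σ is known, so use a z-interval (standard normal critical value).

For 80% confidence, z* = 1.282 (from standard normal table)

Standard error: SE = σ/√n = 37/√137 = 3.161123

Margin of error: E = z* × SE = 1.282 × 3.161123 = 4.0526

Z-interval: x̄ ± E = 200 ± 4.0526 = (195.9474, 204.0526)

Rounded to 2 decimal places:

(195.95, 204.05)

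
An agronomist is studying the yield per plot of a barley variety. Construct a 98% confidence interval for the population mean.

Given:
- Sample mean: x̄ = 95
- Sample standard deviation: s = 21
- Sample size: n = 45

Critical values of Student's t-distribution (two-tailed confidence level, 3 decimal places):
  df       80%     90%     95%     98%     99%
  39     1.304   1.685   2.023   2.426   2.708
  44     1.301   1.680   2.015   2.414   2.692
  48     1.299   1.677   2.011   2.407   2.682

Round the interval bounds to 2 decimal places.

The population standard deviation σ is unknown (only the sample standard deviation s is given), so use a t-interval with df = n - 1 = 45 - 1 = 44.

For 98% confidence with df = 44, t* = 2.414 (from t-table)

Standard error: SE = s/√n = 21/√45 = 3.130495

Margin of error: E = t* × SE = 2.414 × 3.130495 = 7.5570

T-interval: x̄ ± E = 95 ± 7.5570 = (87.4430, 102.5570)

Rounded to 2 decimal places:

(87.44, 102.56)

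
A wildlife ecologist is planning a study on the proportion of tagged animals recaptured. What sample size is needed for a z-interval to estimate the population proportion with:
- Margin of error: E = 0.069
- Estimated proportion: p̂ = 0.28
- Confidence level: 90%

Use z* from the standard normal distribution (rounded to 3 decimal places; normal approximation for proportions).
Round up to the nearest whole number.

Using z* for proportion z-interval (normal approximation).

For 90% confidence, z* = 1.645 (from standard normal table)

Sample size formula for proportion z-interval: n = z*²p̂(1-p̂)/E²

n = 1.645² × 0.28 × 0.72 / 0.069²
  = 2.706025 × 0.2016 / 0.004761
  = 114.5840

Round up to the nearest whole number: n = 115

115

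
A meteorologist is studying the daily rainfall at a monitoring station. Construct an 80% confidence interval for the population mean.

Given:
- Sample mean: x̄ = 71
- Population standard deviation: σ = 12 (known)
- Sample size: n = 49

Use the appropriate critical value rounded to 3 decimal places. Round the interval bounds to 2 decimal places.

The population standard deviation σ is known, so use a z-interval (standard normal critical value).

For 80% confidence, z* = 1.282 (from standard normal table)

Standard error: SE = σ/√n = 12/√49 = 1.714286

Margin of error: E = z* × SE = 1.282 × 1.714286 = 2.1977

Z-interval: x̄ ± E = 71 ± 2.1977 = (68.8023, 73.1977)

Rounded to 2 decimal places:

(68.80, 73.20)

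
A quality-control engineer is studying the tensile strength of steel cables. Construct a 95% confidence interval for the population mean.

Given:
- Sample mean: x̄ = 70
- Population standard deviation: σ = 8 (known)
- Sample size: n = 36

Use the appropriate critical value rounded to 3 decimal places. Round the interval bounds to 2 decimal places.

The population standard deviation σ is known, so use a z-interval (standard normal critical value).

For 95% confidence, z* = 1.96 (from standard normal table)

Standard error: SE = σ/√n = 8/√36 = 1.333333

Margin of error: E = z* × SE = 1.96 × 1.333333 = 2.6133

Z-interval: x̄ ± E = 70 ± 2.6133 = (67.3867, 72.6133)

Rounded to 2 decimal places:

(67.39, 72.61)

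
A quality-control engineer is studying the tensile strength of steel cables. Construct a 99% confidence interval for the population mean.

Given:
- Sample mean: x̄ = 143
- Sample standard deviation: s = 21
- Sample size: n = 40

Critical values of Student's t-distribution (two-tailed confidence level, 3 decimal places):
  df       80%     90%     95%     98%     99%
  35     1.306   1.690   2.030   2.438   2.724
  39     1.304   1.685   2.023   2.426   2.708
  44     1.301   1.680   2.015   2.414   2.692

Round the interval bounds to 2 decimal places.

The population standard deviation σ is unknown (only the sample standard deviation s is given), so use a t-interval with df = n - 1 = 40 - 1 = 39.

For 99% confidence with df = 39, t* = 2.708 (from t-table)

Standard error: SE = s/√n = 21/√40 = 3.320392

Margin of error: E = t* × SE = 2.708 × 3.320392 = 8.9916

T-interval: x̄ ± E = 143 ± 8.9916 = (134.0084, 151.9916)

Rounded to 2 decimal places:

(134.01, 151.99)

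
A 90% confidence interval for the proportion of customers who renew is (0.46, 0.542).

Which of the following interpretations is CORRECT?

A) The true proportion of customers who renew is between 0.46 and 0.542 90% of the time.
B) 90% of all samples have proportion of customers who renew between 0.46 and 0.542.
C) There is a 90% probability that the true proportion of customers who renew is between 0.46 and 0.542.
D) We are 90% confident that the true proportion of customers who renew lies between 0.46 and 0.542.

A confidence interval represents our confidence in the procedure, not a probability statement about the parameter.

Key concept: If we repeated this sampling process many times and computed a 90% CI each time, about 90% of those intervals would contain the true population parameter.

For this specific interval (0.46, 0.542):
- Midpoint (point estimate): 0.501
- Margin of error: 0.041

The correct interpretation is the one stating confidence that the true parameter lies in the interval — option D.

D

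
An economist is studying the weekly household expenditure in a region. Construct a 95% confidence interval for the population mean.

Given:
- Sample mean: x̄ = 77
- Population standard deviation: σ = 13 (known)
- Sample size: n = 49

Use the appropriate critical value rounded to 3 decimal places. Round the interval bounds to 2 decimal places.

The population standard deviation σ is known, so use a z-interval (standard normal critical value).

For 95% confidence, z* = 1.96 (from standard normal table)

Standard error: SE = σ/√n = 13/√49 = 1.857143

Margin of error: E = z* × SE = 1.96 × 1.857143 = 3.6400

Z-interval: x̄ ± E = 77 ± 3.6400 = (73.3600, 80.6400)

Rounded to 2 decimal places:

(73.36, 80.64)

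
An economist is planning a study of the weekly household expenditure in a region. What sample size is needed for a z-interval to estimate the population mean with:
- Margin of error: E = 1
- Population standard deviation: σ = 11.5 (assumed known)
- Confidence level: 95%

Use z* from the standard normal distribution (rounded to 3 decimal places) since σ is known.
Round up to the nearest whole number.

Using z* since population σ is known (z-interval formula).

For 95% confidence, z* = 1.96 (from standard normal table)

Sample size formula for z-interval: n = (z*σ/E)²

n = (1.96 × 11.5 / 1)²
  = (22.540000)²
  = 508.0516

Round up to the nearest whole number: n = 509

509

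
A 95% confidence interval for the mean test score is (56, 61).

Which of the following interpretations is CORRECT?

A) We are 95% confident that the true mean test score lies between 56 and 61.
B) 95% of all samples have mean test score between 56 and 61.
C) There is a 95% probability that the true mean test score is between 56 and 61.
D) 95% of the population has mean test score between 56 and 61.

A confidence interval represents our confidence in the procedure, not a probability statement about the parameter.

Key concept: If we repeated this sampling process many times and computed a 95% CI each time, about 95% of those intervals would contain the true population parameter.

For this specific interval (56, 61):
- Midpoint (point estimate): 58.5
- Margin of error: 2.5

The correct interpretation is the one stating confidence that the true parameter lies in the interval — option A.

A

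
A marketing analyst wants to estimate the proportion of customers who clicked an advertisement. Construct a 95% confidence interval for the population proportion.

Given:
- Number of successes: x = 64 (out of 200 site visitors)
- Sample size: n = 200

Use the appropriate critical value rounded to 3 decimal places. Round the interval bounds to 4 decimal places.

Sample proportion: p̂ = 64/200 = 0.3200000

Check conditions for normal approximation:
  np̂ = 64 ≥ 10 ✓
  n(1-p̂) = 136 ≥ 10 ✓

The sample is large enough, so use a z-interval (normal approximation) for the proportion.

For 95% confidence, z* = 1.96 (from standard normal table)

Standard error: SE = √(p̂(1-p̂)/n) = √(0.3200000×0.6800000/200) = 0.032984845

Margin of error: E = z* × SE = 1.96 × 0.032984845 = 0.0646503

Z-interval: p̂ ± E = 0.3200000 ± 0.0646503 = (0.2553497, 0.3846503)

Rounded to 4 decimal places:

(0.2553, 0.3847)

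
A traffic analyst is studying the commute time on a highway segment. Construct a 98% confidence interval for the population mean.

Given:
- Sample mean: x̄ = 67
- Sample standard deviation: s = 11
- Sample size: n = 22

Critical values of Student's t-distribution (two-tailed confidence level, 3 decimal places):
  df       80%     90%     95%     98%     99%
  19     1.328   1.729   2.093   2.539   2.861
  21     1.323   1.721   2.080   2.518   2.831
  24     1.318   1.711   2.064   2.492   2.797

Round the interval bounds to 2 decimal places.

The population standard deviation σ is unknown (only the sample standard deviation s is given), so use a t-interval with df = n - 1 = 22 - 1 = 21.

For 98% confidence with df = 21, t* = 2.518 (from t-table)

Standard error: SE = s/√n = 11/√22 = 2.345208

Margin of error: E = t* × SE = 2.518 × 2.345208 = 5.9052

T-interval: x̄ ± E = 67 ± 5.9052 = (61.0948, 72.9052)

Rounded to 2 decimal places:

(61.09, 72.91)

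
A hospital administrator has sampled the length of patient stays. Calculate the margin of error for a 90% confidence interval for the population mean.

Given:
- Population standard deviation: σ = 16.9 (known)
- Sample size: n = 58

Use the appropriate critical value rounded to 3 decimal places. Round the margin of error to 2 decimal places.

The population standard deviation σ is known, so use the z-interval margin of error formula.

For 90% confidence, z* = 1.645 (from standard normal table)

Margin of error formula for z-interval: E = z* × σ/√n

E = 1.645 × 16.9/√58
  = 1.645 × 2.219079
  = 3.6504

Rounded to 2 decimal places:

3.65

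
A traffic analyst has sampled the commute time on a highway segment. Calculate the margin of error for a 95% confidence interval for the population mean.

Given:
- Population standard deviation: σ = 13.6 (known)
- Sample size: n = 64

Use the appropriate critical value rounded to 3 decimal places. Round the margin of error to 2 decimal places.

The population standard deviation σ is known, so use the z-interval margin of error formula.

For 95% confidence, z* = 1.96 (from standard normal table)

Margin of error formula for z-interval: E = z* × σ/√n

E = 1.96 × 13.6/√64
  = 1.96 × 1.700000
  = 3.3320

Rounded to 2 decimal places:

3.33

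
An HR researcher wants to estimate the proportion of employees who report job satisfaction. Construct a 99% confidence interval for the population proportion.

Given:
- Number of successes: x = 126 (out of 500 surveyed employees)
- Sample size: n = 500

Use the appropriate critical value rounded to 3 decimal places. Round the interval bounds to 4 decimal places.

Sample proportion: p̂ = 126/500 = 0.252000

Check conditions for normal approximation:
  np̂ = 126 ≥ 10 ✓
  n(1-p̂) = 374 ≥ 10 ✓

The sample is large enough, so use a z-interval (normal approximation) for the proportion.

For 99% confidence, z* = 2.576 (from standard normal table)

Standard error: SE = √(p̂(1-p̂)/n) = √(0.252000×0.748000/500) = 0.01941628

Margin of error: E = z* × SE = 2.576 × 0.01941628 = 0.050016

Z-interval: p̂ ± E = 0.252000 ± 0.050016 = (0.201984, 0.302016)

Rounded to 4 decimal places:

(0.2020, 0.3020)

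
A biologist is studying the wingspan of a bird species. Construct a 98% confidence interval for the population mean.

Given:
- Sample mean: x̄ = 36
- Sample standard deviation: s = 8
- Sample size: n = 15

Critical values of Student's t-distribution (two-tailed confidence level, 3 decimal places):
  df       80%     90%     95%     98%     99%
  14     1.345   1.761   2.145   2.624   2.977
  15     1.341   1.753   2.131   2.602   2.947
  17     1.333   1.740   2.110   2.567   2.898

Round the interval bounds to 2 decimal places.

The population standard deviation σ is unknown (only the sample standard deviation s is given), so use a t-interval with df = n - 1 = 15 - 1 = 14.

For 98% confidence with df = 14, t* = 2.624 (from t-table)

Standard error: SE = s/√n = 8/√15 = 2.065591

Margin of error: E = t* × SE = 2.624 × 2.065591 = 5.4201

T-interval: x̄ ± E = 36 ± 5.4201 = (30.5799, 41.4201)

Rounded to 2 decimal places:

(30.58, 41.42)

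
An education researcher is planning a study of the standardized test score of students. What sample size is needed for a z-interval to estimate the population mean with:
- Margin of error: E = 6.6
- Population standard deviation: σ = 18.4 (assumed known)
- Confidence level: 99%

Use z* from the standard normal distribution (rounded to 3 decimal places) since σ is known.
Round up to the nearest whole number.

Using z* since population σ is known (z-interval formula).

For 99% confidence, z* = 2.576 (from standard normal table)

Sample size formula for z-interval: n = (z*σ/E)²

n = (2.576 × 18.4 / 6.6)²
  = (7.181576)²
  = 51.5750

Round up to the nearest whole number: n = 52

52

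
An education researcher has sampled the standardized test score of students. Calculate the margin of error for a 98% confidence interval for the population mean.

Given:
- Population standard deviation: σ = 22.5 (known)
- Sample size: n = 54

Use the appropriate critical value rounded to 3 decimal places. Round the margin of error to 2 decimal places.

The population standard deviation σ is known, so use the z-interval margin of error formula.

For 98% confidence, z* = 2.326 (from standard normal table)

Margin of error formula for z-interval: E = z* × σ/√n

E = 2.326 × 22.5/√54
  = 2.326 × 3.061862
  = 7.1219

Rounded to 2 decimal places:

7.12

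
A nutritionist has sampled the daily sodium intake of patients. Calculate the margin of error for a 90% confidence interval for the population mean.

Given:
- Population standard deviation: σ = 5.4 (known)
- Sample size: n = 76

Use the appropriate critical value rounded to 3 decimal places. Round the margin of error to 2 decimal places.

The population standard deviation σ is known, so use the z-interval margin of error formula.

For 90% confidence, z* = 1.645 (from standard normal table)

Margin of error formula for z-interval: E = z* × σ/√n

E = 1.645 × 5.4/√76
  = 1.645 × 0.619422
  = 1.0189

Rounded to 2 decimal places:

1.02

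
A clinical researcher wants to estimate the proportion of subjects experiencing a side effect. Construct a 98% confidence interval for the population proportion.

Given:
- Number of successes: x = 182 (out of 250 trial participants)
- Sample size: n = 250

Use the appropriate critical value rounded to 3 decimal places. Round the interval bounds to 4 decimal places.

Sample proportion: p̂ = 182/250 = 0.728000

Check conditions for normal approximation:
  np̂ = 182 ≥ 10 ✓
  n(1-p̂) = 68 ≥ 10 ✓

The sample is large enough, so use a z-interval (normal approximation) for the proportion.

For 98% confidence, z* = 2.326 (from standard normal table)

Standard error: SE = √(p̂(1-p̂)/n) = √(0.728000×0.272000/250) = 0.02814363

Margin of error: E = z* × SE = 2.326 × 0.02814363 = 0.065462

Z-interval: p̂ ± E = 0.728000 ± 0.065462 = (0.662538, 0.793462)

Rounded to 4 decimal places:

(0.6625, 0.7935)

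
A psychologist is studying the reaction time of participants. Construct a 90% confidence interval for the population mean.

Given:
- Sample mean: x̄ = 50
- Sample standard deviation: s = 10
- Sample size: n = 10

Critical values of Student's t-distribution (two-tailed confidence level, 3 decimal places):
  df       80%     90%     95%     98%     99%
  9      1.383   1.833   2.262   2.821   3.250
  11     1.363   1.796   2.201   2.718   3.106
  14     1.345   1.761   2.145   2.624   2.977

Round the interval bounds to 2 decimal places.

The population standard deviation σ is unknown (only the sample standard deviation s is given), so use a t-interval with df = n - 1 = 10 - 1 = 9.

For 90% confidence with df = 9, t* = 1.833 (from t-table)

Standard error: SE = s/√n = 10/√10 = 3.162278

Margin of error: E = t* × SE = 1.833 × 3.162278 = 5.7965

T-interval: x̄ ± E = 50 ± 5.7965 = (44.2035, 55.7965)

Rounded to 2 decimal places:

(44.20, 55.80)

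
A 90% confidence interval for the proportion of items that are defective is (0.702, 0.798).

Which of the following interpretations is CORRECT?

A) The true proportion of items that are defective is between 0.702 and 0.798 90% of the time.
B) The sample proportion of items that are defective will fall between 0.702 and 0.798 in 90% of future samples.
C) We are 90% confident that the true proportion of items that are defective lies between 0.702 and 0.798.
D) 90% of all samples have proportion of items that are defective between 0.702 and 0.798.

A confidence interval represents our confidence in the procedure, not a probability statement about the parameter.

Key concept: If we repeated this sampling process many times and computed a 90% CI each time, about 90% of those intervals would contain the true population parameter.

For this specific interval (0.702, 0.798):
- Midpoint (point estimate): 0.75
- Margin of error: 0.048

The correct interpretation is the one stating confidence that the true parameter lies in the interval — option C.

C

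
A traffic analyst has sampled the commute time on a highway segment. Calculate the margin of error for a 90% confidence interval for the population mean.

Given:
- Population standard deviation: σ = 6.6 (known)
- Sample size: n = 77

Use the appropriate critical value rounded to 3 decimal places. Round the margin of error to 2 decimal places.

The population standard deviation σ is known, so use the z-interval margin of error formula.

For 90% confidence, z* = 1.645 (from standard normal table)

Margin of error formula for z-interval: E = z* × σ/√n

E = 1.645 × 6.6/√77
  = 1.645 × 0.752140
  = 1.2373

Rounded to 2 decimal places:

1.24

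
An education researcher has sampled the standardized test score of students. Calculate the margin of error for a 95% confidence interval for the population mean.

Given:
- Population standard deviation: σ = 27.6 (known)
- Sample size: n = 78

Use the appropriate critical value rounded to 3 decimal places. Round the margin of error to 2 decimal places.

The population standard deviation σ is known, so use the z-interval margin of error formula.

For 95% confidence, z* = 1.96 (from standard normal table)

Margin of error formula for z-interval: E = z* × σ/√n

E = 1.96 × 27.6/√78
  = 1.96 × 3.125085
  = 6.1252

Rounded to 2 decimal places:

6.13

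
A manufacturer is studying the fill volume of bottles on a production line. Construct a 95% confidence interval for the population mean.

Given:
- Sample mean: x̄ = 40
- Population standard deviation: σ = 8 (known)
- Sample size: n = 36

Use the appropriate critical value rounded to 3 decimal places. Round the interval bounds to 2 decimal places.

The population standard deviation σ is known, so use a z-interval (standard normal critical value).

For 95% confidence, z* = 1.96 (from standard normal table)

Standard error: SE = σ/√n = 8/√36 = 1.333333

Margin of error: E = z* × SE = 1.96 × 1.333333 = 2.6133

Z-interval: x̄ ± E = 40 ± 2.6133 = (37.3867, 42.6133)

Rounded to 2 decimal places:

(37.39, 42.61)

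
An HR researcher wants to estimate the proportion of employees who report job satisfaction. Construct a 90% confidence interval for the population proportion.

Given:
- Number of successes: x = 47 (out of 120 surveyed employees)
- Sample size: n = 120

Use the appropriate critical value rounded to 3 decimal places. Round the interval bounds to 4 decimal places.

Sample proportion: p̂ = 47/120 = 0.391667

Check conditions for normal approximation:
  np̂ = 47 ≥ 10 ✓
  n(1-p̂) = 73 ≥ 10 ✓

The sample is large enough, so use a z-interval (normal approximation) for the proportion.

For 90% confidence, z* = 1.645 (from standard normal table)

Standard error: SE = √(p̂(1-p̂)/n) = √(0.391667×0.608333/120) = 0.04455931

Margin of error: E = z* × SE = 1.645 × 0.04455931 = 0.073300

Z-interval: p̂ ± E = 0.391667 ± 0.073300 = (0.318367, 0.464967)

Rounded to 4 decimal places:

(0.3184, 0.4650)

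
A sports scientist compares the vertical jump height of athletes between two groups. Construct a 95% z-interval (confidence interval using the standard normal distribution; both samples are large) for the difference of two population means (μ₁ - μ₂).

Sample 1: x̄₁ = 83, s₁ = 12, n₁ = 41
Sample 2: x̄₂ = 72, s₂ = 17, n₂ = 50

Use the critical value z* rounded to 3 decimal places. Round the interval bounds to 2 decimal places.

Both samples are large (n₁ = 41 ≥ 30, n₂ = 50 ≥ 30), so a z-interval for the difference of means applies.

Point estimate: x̄₁ - x̄₂ = 83 - 72 = 11

Standard error: SE = √(s₁²/n₁ + s₂²/n₂)
= √(12²/41 + 17²/50)
= √(3.512195 + 5.780000)
= 3.048310

For 95% confidence, z* = 1.96 (from standard normal table)
Margin of error: E = z* × SE = 1.96 × 3.048310 = 5.9747

Z-interval: (x̄₁ - x̄₂) ± E = 11 ± 5.9747 = (5.0253, 16.9747)

Rounded to 2 decimal places:

(5.03, 16.97)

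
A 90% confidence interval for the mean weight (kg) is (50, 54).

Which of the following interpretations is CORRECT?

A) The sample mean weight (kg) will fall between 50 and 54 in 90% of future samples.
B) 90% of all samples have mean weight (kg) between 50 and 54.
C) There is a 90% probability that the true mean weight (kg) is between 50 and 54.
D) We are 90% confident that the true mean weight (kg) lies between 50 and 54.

A confidence interval represents our confidence in the procedure, not a probability statement about the parameter.

Key concept: If we repeated this sampling process many times and computed a 90% CI each time, about 90% of those intervals would contain the true population parameter.

For this specific interval (50, 54):
- Midpoint (point estimate): 52
- Margin of error: 2

The correct interpretation is the one stating confidence that the true parameter lies in the interval — option D.

D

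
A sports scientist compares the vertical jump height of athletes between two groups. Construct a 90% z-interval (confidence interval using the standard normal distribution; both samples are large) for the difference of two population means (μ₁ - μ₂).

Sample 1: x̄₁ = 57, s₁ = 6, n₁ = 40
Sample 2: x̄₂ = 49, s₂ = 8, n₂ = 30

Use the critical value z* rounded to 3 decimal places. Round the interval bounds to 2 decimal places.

Both samples are large (n₁ = 40 ≥ 30, n₂ = 30 ≥ 30), so a z-interval for the difference of means applies.

Point estimate: x̄₁ - x̄₂ = 57 - 49 = 8

Standard error: SE = √(s₁²/n₁ + s₂²/n₂)
= √(6²/40 + 8²/30)
= √(0.9000000 + 2.1333333)
= 1.7416467

For 90% confidence, z* = 1.645 (from standard normal table)
Margin of error: E = z* × SE = 1.645 × 1.7416467 = 2.86501

Z-interval: (x̄₁ - x̄₂) ± E = 8 ± 2.86501 = (5.13499, 10.86501)

Rounded to 2 decimal places:

(5.13, 10.87)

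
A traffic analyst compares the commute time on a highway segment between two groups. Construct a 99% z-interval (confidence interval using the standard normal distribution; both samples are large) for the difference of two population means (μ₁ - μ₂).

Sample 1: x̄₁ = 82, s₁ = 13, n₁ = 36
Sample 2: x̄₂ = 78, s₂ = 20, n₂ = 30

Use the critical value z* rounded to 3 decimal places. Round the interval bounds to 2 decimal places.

Both samples are large (n₁ = 36 ≥ 30, n₂ = 30 ≥ 30), so a z-interval for the difference of means applies.

Point estimate: x̄₁ - x̄₂ = 82 - 78 = 4

Standard error: SE = √(s₁²/n₁ + s₂²/n₂)
= √(13²/36 + 20²/30)
= √(4.694444 + 13.333333)
= 4.245913

For 99% confidence, z* = 2.576 (from standard normal table)
Margin of error: E = z* × SE = 2.576 × 4.245913 = 10.9375

Z-interval: (x̄₁ - x̄₂) ± E = 4 ± 10.9375 = (-6.9375, 14.9375)

Rounded to 2 decimal places:

(-6.94, 14.94)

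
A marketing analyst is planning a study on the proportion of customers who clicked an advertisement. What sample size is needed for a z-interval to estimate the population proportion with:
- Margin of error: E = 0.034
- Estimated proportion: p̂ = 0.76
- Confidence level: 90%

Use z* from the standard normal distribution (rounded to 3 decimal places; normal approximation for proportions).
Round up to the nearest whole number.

Using z* for proportion z-interval (normal approximation).

For 90% confidence, z* = 1.645 (from standard normal table)

Sample size formula for proportion z-interval: n = z*²p̂(1-p̂)/E²

n = 1.645² × 0.76 × 0.24 / 0.034²
  = 2.706025 × 0.1824 / 0.001156
  = 426.9714

Round up to the nearest whole number: n = 427

427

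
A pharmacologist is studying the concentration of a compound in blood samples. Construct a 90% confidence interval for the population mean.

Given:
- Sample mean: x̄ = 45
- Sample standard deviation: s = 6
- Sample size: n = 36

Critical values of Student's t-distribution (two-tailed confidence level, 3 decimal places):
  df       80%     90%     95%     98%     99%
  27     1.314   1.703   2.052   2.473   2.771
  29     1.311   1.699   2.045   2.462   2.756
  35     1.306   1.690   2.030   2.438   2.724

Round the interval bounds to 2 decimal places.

The population standard deviation σ is unknown (only the sample standard deviation s is given), so use a t-interval with df = n - 1 = 36 - 1 = 35.

For 90% confidence with df = 35, t* = 1.690 (from t-table)

Standard error: SE = s/√n = 6/√36 = 1.000000

Margin of error: E = t* × SE = 1.690 × 1.000000 = 1.6900

T-interval: x̄ ± E = 45 ± 1.6900 = (43.3100, 46.6900)

Rounded to 2 decimal places:

(43.31, 46.69)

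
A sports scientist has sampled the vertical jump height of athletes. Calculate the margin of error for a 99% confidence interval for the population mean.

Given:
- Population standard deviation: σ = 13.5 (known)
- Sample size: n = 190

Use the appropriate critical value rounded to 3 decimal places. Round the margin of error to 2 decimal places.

The population standard deviation σ is known, so use the z-interval margin of error formula.

For 99% confidence, z* = 2.576 (from standard normal table)

Margin of error formula for z-interval: E = z* × σ/√n

E = 2.576 × 13.5/√190
  = 2.576 × 0.979393
  = 2.5229

Rounded to 2 decimal places:

2.52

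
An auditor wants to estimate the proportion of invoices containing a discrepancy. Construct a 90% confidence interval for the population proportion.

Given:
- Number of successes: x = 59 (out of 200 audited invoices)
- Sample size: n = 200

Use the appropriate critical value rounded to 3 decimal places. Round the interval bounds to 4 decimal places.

Sample proportion: p̂ = 59/200 = 0.295000

Check conditions for normal approximation:
  np̂ = 59 ≥ 10 ✓
  n(1-p̂) = 141 ≥ 10 ✓

The sample is large enough, so use a z-interval (normal approximation) for the proportion.

For 90% confidence, z* = 1.645 (from standard normal table)

Standard error: SE = √(p̂(1-p̂)/n) = √(0.295000×0.705000/200) = 0.03224709

Margin of error: E = z* × SE = 1.645 × 0.03224709 = 0.053046

Z-interval: p̂ ± E = 0.295000 ± 0.053046 = (0.241954, 0.348046)

Rounded to 4 decimal places:

(0.2420, 0.3480)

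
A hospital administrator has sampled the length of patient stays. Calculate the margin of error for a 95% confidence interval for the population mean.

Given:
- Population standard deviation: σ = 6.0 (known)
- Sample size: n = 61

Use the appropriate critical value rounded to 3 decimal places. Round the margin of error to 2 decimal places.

The population standard deviation σ is known, so use the z-interval margin of error formula.

For 95% confidence, z* = 1.96 (from standard normal table)

Margin of error formula for z-interval: E = z* × σ/√n

E = 1.96 × 6.0/√61
  = 1.96 × 0.768221
  = 1.5057

Rounded to 2 decimal places:

1.51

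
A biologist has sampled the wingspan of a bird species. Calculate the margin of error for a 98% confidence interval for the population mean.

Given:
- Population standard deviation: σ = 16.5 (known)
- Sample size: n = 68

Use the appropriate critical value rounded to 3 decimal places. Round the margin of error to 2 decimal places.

The population standard deviation σ is known, so use the z-interval margin of error formula.

For 98% confidence, z* = 2.326 (from standard normal table)

Margin of error formula for z-interval: E = z* × σ/√n

E = 2.326 × 16.5/√68
  = 2.326 × 2.000919
  = 4.6541

Rounded to 2 decimal places:

4.65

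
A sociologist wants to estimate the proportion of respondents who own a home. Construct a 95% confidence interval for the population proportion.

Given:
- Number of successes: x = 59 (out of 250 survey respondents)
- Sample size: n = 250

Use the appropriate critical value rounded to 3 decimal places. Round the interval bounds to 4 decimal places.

Sample proportion: p̂ = 59/250 = 0.236000

Check conditions for normal approximation:
  np̂ = 59 ≥ 10 ✓
  n(1-p̂) = 191 ≥ 10 ✓

The sample is large enough, so use a z-interval (normal approximation) for the proportion.

For 95% confidence, z* = 1.96 (from standard normal table)

Standard error: SE = √(p̂(1-p̂)/n) = √(0.236000×0.764000/250) = 0.02685546

Margin of error: E = z* × SE = 1.96 × 0.02685546 = 0.052637

Z-interval: p̂ ± E = 0.236000 ± 0.052637 = (0.183363, 0.288637)

Rounded to 4 decimal places:

(0.1834, 0.2886)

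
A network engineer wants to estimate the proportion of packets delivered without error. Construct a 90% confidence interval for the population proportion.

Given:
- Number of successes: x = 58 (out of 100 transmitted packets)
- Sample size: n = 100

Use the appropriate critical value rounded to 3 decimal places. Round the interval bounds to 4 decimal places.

Sample proportion: p̂ = 58/100 = 0.580000

Check conditions for normal approximation:
  np̂ = 58 ≥ 10 ✓
  n(1-p̂) = 42 ≥ 10 ✓

The sample is large enough, so use a z-interval (normal approximation) for the proportion.

For 90% confidence, z* = 1.645 (from standard normal table)

Standard error: SE = √(p̂(1-p̂)/n) = √(0.580000×0.420000/100) = 0.04935585

Margin of error: E = z* × SE = 1.645 × 0.04935585 = 0.081190

Z-interval: p̂ ± E = 0.580000 ± 0.081190 = (0.498810, 0.661190)

Rounded to 4 decimal places:

(0.4988, 0.6612)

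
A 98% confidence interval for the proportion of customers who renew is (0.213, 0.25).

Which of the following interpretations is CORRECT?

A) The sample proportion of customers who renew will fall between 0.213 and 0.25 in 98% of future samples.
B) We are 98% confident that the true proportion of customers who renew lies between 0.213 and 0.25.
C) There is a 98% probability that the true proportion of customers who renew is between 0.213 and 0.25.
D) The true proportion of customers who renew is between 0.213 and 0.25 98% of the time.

A confidence interval represents our confidence in the procedure, not a probability statement about the parameter.

Key concept: If we repeated this sampling process many times and computed a 98% CI each time, about 98% of those intervals would contain the true population parameter.

For this specific interval (0.213, 0.25):
- Midpoint (point estimate): 0.2315
- Margin of error: 0.0185

The correct interpretation is the one stating confidence that the true parameter lies in the interval — option B.

B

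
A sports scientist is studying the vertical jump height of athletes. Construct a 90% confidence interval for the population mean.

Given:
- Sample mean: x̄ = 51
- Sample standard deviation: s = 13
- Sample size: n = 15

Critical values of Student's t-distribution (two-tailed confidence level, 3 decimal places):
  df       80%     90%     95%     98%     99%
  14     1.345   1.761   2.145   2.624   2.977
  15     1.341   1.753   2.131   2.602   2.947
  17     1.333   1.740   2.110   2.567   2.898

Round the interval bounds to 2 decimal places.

The population standard deviation σ is unknown (only the sample standard deviation s is given), so use a t-interval with df = n - 1 = 15 - 1 = 14.

For 90% confidence with df = 14, t* = 1.761 (from t-table)

Standard error: SE = s/√n = 13/√15 = 3.356586

Margin of error: E = t* × SE = 1.761 × 3.356586 = 5.9109

T-interval: x̄ ± E = 51 ± 5.9109 = (45.0891, 56.9109)

Rounded to 2 decimal places:

(45.09, 56.91)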